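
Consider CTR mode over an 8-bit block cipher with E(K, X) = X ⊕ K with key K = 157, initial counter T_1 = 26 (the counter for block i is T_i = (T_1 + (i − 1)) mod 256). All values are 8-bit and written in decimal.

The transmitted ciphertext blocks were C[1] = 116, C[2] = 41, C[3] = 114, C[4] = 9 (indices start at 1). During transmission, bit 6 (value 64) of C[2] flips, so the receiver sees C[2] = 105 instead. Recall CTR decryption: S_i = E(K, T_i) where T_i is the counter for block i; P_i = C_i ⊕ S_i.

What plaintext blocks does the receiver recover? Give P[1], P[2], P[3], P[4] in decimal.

P[1] = 243, P[2] = 239, P[3] = 243, P[4] = 137

Only C[2] changed, to 105. In CTR, a change in C_i flips the same bit in P_i only; the keystream is unaffected. Decrypting the received ciphertext:
P[1]: T = 26, S = E(K, T) = 135; 116 ⊕ 135 = 243.
P[2]: T = 27, S = E(K, T) = 134; 105 ⊕ 134 = 239.
P[3]: T = 28, S = E(K, T) = 129; 114 ⊕ 129 = 243.
P[4]: T = 29, S = E(K, T) = 128; 9 ⊕ 128 = 137.
Blocks that differ from the original plaintext: P[2].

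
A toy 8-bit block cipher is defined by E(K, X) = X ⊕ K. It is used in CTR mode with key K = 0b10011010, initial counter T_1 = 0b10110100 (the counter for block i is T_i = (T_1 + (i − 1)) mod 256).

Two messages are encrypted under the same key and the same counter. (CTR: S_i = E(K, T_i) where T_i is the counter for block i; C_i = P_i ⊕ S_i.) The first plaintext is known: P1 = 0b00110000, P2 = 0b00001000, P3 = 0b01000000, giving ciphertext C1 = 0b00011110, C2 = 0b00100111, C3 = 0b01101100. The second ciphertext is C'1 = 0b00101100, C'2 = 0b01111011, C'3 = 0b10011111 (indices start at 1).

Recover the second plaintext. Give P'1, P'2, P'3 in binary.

P'1 = 0b00000010, P'2 = 0b01010100, P'3 = 0b10110011

In CTR with a reused counter, both messages share the same keystream S_i, so C_i ⊕ C'_i = P_i ⊕ P'_i and thus P'_i = P_i ⊕ C_i ⊕ C'_i.
P'1: 0b00110000 ⊕ 0b00011110 ⊕ 0b00101100 = 0b00000010.
P'2: 0b00001000 ⊕ 0b00100111 ⊕ 0b01111011 = 0b01010100.
P'3: 0b01000000 ⊕ 0b01101100 ⊕ 0b10011111 = 0b10110011.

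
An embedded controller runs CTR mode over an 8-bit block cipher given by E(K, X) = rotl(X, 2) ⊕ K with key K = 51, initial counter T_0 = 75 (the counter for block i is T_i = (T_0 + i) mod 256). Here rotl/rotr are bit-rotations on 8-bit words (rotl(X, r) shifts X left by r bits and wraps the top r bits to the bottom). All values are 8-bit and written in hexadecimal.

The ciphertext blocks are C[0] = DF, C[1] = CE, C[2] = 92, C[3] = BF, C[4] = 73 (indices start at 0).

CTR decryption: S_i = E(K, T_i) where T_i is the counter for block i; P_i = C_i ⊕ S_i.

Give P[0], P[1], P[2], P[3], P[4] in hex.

P[0] = 5B, P[1] = 46, P[2] = 1E, P[3] = 0F, P[4] = C7

P[0]: T = 75, S = E(K, T) = 84; DF ⊕ 84 = 5B.
P[1]: T = 76, S = E(K, T) = 88; CE ⊕ 88 = 46.
P[2]: T = 77, S = E(K, T) = 8C; 92 ⊕ 8C = 1E.
P[3]: T = 78, S = E(K, T) = B0; BF ⊕ B0 = 0F.
P[4]: T = 79, S = E(K, T) = B4; 73 ⊕ B4 = C7.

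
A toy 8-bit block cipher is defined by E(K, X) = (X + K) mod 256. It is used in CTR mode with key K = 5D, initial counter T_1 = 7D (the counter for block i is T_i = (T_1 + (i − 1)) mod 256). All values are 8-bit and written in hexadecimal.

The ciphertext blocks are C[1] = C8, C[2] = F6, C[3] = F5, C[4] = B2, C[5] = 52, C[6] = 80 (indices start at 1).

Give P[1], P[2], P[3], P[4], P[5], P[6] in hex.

P[1] = 12, P[2] = 2D, P[3] = 29, P[4] = 6F, P[5] = 8C, P[6] = 5F

CTR decryption: S_i = E(K, T_i) where T_i is the counter for block i; P_i = C_i ⊕ S_i.
P[1]: T = 7D, S = E(K, T) = DA; C8 ⊕ DA = 12.
P[2]: T = 7E, S = E(K, T) = DB; F6 ⊕ DB = 2D.
P[3]: T = 7F, S = E(K, T) = DC; F5 ⊕ DC = 29.
P[4]: T = 80, S = E(K, T) = DD; B2 ⊕ DD = 6F.
P[5]: T = 81, S = E(K, T) = DE; 52 ⊕ DE = 8C.
P[6]: T = 82, S = E(K, T) = DF; 80 ⊕ DF = 5F.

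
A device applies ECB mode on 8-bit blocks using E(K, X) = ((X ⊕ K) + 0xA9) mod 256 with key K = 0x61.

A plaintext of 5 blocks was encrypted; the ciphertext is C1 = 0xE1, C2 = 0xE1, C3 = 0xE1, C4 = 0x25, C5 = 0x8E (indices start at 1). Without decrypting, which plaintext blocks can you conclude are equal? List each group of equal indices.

ECB encrypts each block independently with the same key, so equal ciphertext blocks imply equal plaintext blocks.
C1 = C2 = C3 = 0xE1, so P1 = P2 = P3.

P1 = P2 = P3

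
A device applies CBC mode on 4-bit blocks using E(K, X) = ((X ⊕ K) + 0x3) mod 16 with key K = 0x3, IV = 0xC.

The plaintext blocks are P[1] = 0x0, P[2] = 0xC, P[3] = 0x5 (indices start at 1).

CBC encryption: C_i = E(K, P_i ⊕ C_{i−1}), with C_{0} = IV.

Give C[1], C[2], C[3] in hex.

C[1] = 0x2, C[2] = 0x0, C[3] = 0x9

C[1]: P[1] ⊕ 0xC = 0xC; E(K, 0xC) = 0x2.
C[2]: P[2] ⊕ 0x2 = 0xE; E(K, 0xE) = 0x0.
C[3]: P[3] ⊕ 0x0 = 0x5; E(K, 0x5) = 0x9.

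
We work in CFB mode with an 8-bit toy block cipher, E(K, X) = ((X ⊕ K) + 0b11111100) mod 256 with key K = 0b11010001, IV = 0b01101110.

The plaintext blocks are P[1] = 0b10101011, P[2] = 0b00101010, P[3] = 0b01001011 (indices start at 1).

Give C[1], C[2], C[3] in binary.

CFB encryption: C_i = P_i ⊕ E(K, C_{i−1}), with C_{0} = IV.
C[1]: E(K, 0b01101110) = 0b10111011; 0b10101011 ⊕ 0b10111011 = 0b00010000.
C[2]: E(K, 0b00010000) = 0b10111101; 0b00101010 ⊕ 0b10111101 = 0b10010111.
C[3]: E(K, 0b10010111) = 0b01000010; 0b01001011 ⊕ 0b01000010 = 0b00001001.

C[1] = 0b00010000, C[2] = 0b10010111, C[3] = 0b00001001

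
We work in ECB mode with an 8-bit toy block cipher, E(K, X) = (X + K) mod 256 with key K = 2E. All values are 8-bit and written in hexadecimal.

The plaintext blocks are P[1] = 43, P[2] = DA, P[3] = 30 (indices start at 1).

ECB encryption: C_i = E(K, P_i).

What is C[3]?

C[3] = 5E

C[3]: E(K, 30) = 5E.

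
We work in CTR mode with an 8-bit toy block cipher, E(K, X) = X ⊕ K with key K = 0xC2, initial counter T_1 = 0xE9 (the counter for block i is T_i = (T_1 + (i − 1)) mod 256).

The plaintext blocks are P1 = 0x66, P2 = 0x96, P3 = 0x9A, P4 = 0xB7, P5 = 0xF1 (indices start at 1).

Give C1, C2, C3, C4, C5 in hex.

CTR encryption: S_i = E(K, T_i) where T_i is the counter for block i; C_i = P_i ⊕ S_i.
C1: T = 0xE9, S = E(K, T) = 0x2B; 0x66 ⊕ 0x2B = 0x4D.
C2: T = 0xEA, S = E(K, T) = 0x28; 0x96 ⊕ 0x28 = 0xBE.
C3: T = 0xEB, S = E(K, T) = 0x29; 0x9A ⊕ 0x29 = 0xB3.
C4: T = 0xEC, S = E(K, T) = 0x2E; 0xB7 ⊕ 0x2E = 0x99.
C5: T = 0xED, S = E(K, T) = 0x2F; 0xF1 ⊕ 0x2F = 0xDE.

C1 = 0x4D, C2 = 0xBE, C3 = 0xB3, C4 = 0x99, C5 = 0xDE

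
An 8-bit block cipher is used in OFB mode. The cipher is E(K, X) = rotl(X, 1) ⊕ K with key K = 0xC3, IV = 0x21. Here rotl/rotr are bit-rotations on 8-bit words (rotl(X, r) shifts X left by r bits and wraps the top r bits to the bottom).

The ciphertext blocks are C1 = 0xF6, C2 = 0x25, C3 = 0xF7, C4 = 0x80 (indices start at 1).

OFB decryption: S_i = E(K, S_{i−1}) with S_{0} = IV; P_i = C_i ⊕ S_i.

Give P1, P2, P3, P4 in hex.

P1 = 0x77, P2 = 0xE5, P3 = 0xB5, P4 = 0xC7

P1: S = E(K, 0x21) = 0x81; 0xF6 ⊕ 0x81 = 0x77.
P2: S = E(K, 0x81) = 0xC0; 0x25 ⊕ 0xC0 = 0xE5.
P3: S = E(K, 0xC0) = 0x42; 0xF7 ⊕ 0x42 = 0xB5.
P4: S = E(K, 0x42) = 0x47; 0x80 ⊕ 0x47 = 0xC7.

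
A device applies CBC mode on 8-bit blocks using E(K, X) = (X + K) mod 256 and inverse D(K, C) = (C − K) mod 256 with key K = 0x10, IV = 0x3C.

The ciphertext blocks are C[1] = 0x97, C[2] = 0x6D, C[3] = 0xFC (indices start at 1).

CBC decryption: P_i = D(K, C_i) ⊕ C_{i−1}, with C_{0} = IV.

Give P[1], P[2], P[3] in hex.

P[1] = 0xBB, P[2] = 0xCA, P[3] = 0x81

P[1]: D(K, 0x97) = 0x87; 0x87 ⊕ 0x3C = 0xBB.
P[2]: D(K, 0x6D) = 0x5D; 0x5D ⊕ 0x97 = 0xCA.
P[3]: D(K, 0xFC) = 0xEC; 0xEC ⊕ 0x6D = 0x81.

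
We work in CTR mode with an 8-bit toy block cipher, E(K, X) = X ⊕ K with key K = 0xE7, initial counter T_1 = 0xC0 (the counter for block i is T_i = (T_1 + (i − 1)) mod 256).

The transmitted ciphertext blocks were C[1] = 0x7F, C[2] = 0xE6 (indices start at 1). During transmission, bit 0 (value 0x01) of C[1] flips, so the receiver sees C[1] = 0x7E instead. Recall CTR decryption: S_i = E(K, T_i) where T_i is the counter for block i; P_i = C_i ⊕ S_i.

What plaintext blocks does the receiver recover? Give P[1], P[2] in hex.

Only C[1] changed, to 0x7E. In CTR, a change in C_i flips the same bit in P_i only; the keystream is unaffected. Decrypting the received ciphertext:
P[1]: T = 0xC0, S = E(K, T) = 0x27; 0x7E ⊕ 0x27 = 0x59.
P[2]: T = 0xC1, S = E(K, T) = 0x26; 0xE6 ⊕ 0x26 = 0xC0.
Blocks that differ from the original plaintext: P[1].

P[1] = 0x59, P[2] = 0xC0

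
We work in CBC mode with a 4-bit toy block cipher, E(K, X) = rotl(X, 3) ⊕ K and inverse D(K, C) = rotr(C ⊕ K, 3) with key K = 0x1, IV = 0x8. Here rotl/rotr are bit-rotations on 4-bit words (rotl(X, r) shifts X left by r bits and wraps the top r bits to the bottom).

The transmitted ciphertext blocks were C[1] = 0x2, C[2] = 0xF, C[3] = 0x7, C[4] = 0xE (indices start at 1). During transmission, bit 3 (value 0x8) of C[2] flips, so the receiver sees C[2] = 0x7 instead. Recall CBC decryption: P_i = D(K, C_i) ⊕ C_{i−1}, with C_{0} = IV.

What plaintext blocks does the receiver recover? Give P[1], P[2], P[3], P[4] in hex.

P[1] = 0xE, P[2] = 0xE, P[3] = 0xB, P[4] = 0x8

Only C[2] changed, to 0x7. In CBC, a change in C_i garbles P_i and flips the same bit in P_{i+1}. Decrypting the received ciphertext:
P[1]: D(K, 0x2) = 0x6; 0x6 ⊕ 0x8 = 0xE.
P[2]: D(K, 0x7) = 0xC; 0xC ⊕ 0x2 = 0xE.
P[3]: D(K, 0x7) = 0xC; 0xC ⊕ 0x7 = 0xB.
P[4]: D(K, 0xE) = 0xF; 0xF ⊕ 0x7 = 0x8.
Blocks that differ from the original plaintext: P[2], P[3].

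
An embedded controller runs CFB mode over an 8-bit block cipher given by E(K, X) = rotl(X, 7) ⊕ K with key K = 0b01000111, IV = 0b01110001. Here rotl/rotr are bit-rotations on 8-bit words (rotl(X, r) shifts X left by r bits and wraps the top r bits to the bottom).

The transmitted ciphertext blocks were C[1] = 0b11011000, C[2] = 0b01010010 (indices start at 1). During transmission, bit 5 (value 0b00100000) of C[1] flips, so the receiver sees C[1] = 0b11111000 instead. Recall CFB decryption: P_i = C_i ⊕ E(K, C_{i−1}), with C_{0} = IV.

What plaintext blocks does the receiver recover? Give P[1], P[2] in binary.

P[1] = 0b00000111, P[2] = 0b01101001

Only C[1] changed, to 0b11111000. In CFB, a change in C_i flips the same bit in P_i and garbles P_{i+1}. Decrypting the received ciphertext:
P[1]: E(K, 0b01110001) = 0b11111111; 0b11111000 ⊕ 0b11111111 = 0b00000111.
P[2]: E(K, 0b11111000) = 0b00111011; 0b01010010 ⊕ 0b00111011 = 0b01101001.
Blocks that differ from the original plaintext: P[1], P[2].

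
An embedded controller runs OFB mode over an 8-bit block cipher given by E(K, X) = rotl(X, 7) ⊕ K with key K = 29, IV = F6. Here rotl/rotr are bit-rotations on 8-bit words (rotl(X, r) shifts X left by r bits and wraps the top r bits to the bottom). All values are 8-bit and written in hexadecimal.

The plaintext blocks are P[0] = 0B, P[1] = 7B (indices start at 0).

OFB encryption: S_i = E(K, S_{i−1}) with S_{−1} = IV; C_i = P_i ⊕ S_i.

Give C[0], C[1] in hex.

C[0] = 59, C[1] = 7B

C[0]: S = E(K, F6) = 52; 0B ⊕ 52 = 59.
C[1]: S = E(K, 52) = 00; 7B ⊕ 00 = 7B.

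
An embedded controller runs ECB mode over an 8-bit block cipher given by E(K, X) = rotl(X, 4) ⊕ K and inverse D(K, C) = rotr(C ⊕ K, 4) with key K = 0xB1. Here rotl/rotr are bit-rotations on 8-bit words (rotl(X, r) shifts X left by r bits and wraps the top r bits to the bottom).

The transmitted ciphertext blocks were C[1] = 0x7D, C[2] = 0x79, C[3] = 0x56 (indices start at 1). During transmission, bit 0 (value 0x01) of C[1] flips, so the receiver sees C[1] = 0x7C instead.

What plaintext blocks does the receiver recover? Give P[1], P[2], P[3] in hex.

ECB decryption: P_i = D(K, C_i).
Only C[1] changed, to 0x7C. In ECB, a change in C_i affects only P_i. Decrypting the received ciphertext:
P[1]: D(K, 0x7C) = 0xDC.
P[2]: D(K, 0x79) = 0x8C.
P[3]: D(K, 0x56) = 0x7E.
Blocks that differ from the original plaintext: P[1].

P[1] = 0xDC, P[2] = 0x8C, P[3] = 0x7E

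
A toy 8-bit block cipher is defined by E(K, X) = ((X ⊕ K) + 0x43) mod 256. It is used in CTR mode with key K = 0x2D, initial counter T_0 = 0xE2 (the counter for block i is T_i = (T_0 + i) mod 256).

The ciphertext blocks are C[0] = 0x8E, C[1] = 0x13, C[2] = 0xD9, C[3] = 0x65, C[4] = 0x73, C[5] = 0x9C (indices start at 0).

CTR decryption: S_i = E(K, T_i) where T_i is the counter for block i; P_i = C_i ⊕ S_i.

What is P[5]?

P[5]: T = 0xE7, S = E(K, T) = 0x0D; 0x9C ⊕ 0x0D = 0x91.

P[5] = 0x91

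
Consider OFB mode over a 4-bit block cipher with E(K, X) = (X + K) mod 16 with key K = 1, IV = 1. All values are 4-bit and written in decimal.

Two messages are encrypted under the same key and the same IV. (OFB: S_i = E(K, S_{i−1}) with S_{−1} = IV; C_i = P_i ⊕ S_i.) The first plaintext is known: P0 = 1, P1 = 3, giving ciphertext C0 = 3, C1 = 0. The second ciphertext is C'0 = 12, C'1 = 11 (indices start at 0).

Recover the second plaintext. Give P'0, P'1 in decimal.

In OFB with a reused IV, both messages share the same keystream S_i, so C_i ⊕ C'_i = P_i ⊕ P'_i and thus P'_i = P_i ⊕ C_i ⊕ C'_i.
P'0: 1 ⊕ 3 ⊕ 12 = 14.
P'1: 3 ⊕ 0 ⊕ 11 = 8.

P'0 = 14, P'1 = 8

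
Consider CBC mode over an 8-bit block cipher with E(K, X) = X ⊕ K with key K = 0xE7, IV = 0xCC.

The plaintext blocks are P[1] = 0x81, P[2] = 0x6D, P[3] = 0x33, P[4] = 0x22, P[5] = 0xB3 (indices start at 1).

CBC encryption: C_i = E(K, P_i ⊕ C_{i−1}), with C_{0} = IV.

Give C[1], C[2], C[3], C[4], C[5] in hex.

C[1]: P[1] ⊕ 0xCC = 0x4D; E(K, 0x4D) = 0xAA.
C[2]: P[2] ⊕ 0xAA = 0xC7; E(K, 0xC7) = 0x20.
C[3]: P[3] ⊕ 0x20 = 0x13; E(K, 0x13) = 0xF4.
C[4]: P[4] ⊕ 0xF4 = 0xD6; E(K, 0xD6) = 0x31.
C[5]: P[5] ⊕ 0x31 = 0x82; E(K, 0x82) = 0x65.

C[1] = 0xAA, C[2] = 0x20, C[3] = 0xF4, C[4] = 0x31, C[5] = 0x65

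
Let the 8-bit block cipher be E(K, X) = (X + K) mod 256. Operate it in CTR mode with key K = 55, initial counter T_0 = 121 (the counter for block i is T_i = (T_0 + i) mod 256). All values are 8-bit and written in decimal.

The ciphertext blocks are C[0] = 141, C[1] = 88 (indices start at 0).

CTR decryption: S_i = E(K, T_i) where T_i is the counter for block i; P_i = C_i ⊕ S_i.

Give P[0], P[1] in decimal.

P[0] = 61, P[1] = 233

P[0]: T = 121, S = E(K, T) = 176; 141 ⊕ 176 = 61.
P[1]: T = 122, S = E(K, T) = 177; 88 ⊕ 177 = 233.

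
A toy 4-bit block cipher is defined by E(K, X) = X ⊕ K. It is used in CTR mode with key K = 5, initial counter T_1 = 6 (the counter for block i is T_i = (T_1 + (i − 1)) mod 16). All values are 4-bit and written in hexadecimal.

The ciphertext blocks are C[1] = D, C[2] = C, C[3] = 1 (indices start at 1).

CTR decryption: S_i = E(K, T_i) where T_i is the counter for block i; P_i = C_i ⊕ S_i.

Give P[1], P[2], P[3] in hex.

P[1]: T = 6, S = E(K, T) = 3; D ⊕ 3 = E.
P[2]: T = 7, S = E(K, T) = 2; C ⊕ 2 = E.
P[3]: T = 8, S = E(K, T) = D; 1 ⊕ D = C.

P[1] = E, P[2] = E, P[3] = C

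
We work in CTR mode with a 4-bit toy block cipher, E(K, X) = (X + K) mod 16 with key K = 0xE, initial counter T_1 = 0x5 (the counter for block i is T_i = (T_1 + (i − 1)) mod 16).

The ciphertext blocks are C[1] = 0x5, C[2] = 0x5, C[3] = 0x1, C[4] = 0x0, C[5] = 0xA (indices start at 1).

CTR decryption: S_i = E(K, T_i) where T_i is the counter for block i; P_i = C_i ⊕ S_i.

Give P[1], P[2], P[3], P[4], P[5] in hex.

P[1]: T = 0x5, S = E(K, T) = 0x3; 0x5 ⊕ 0x3 = 0x6.
P[2]: T = 0x6, S = E(K, T) = 0x4; 0x5 ⊕ 0x4 = 0x1.
P[3]: T = 0x7, S = E(K, T) = 0x5; 0x1 ⊕ 0x5 = 0x4.
P[4]: T = 0x8, S = E(K, T) = 0x6; 0x0 ⊕ 0x6 = 0x6.
P[5]: T = 0x9, S = E(K, T) = 0x7; 0xA ⊕ 0x7 = 0xD.

P[1] = 0x6, P[2] = 0x1, P[3] = 0x4, P[4] = 0x6, P[5] = 0xD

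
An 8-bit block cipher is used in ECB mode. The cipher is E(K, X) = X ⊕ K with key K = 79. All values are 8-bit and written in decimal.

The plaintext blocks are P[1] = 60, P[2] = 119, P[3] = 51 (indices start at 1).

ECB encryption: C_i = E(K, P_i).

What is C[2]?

C[2] = 56

C[2]: E(K, 119) = 56.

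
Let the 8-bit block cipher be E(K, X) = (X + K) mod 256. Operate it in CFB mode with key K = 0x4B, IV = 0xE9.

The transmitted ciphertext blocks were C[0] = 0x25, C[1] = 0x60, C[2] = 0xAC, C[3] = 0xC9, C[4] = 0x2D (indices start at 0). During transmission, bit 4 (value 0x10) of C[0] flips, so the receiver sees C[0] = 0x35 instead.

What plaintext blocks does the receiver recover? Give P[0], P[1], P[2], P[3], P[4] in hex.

P[0] = 0x01, P[1] = 0xE0, P[2] = 0x07, P[3] = 0x3E, P[4] = 0x39

CFB decryption: P_i = C_i ⊕ E(K, C_{i−1}), with C_{−1} = IV.
Only C[0] changed, to 0x35. In CFB, a change in C_i flips the same bit in P_i and garbles P_{i+1}. Decrypting the received ciphertext:
P[0]: E(K, 0xE9) = 0x34; 0x35 ⊕ 0x34 = 0x01.
P[1]: E(K, 0x35) = 0x80; 0x60 ⊕ 0x80 = 0xE0.
P[2]: E(K, 0x60) = 0xAB; 0xAC ⊕ 0xAB = 0x07.
P[3]: E(K, 0xAC) = 0xF7; 0xC9 ⊕ 0xF7 = 0x3E.
P[4]: E(K, 0xC9) = 0x14; 0x2D ⊕ 0x14 = 0x39.
Blocks that differ from the original plaintext: P[0], P[1].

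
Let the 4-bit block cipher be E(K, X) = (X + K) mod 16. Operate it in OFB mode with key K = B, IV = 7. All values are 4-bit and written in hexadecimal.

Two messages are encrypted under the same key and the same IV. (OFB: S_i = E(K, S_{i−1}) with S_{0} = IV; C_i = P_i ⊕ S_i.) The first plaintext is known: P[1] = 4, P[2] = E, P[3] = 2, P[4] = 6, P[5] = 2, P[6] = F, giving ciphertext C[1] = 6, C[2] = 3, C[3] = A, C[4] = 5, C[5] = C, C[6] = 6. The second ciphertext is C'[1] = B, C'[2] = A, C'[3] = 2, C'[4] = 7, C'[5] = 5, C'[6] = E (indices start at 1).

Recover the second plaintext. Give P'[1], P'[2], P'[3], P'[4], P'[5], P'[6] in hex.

P'[1] = 9, P'[2] = 7, P'[3] = A, P'[4] = 4, P'[5] = B, P'[6] = 7

In OFB with a reused IV, both messages share the same keystream S_i, so C_i ⊕ C'_i = P_i ⊕ P'_i and thus P'_i = P_i ⊕ C_i ⊕ C'_i.
P'[1]: 4 ⊕ 6 ⊕ B = 9.
P'[2]: E ⊕ 3 ⊕ A = 7.
P'[3]: 2 ⊕ A ⊕ 2 = A.
P'[4]: 6 ⊕ 5 ⊕ 7 = 4.
P'[5]: 2 ⊕ C ⊕ 5 = B.
P'[6]: F ⊕ 6 ⊕ E = 7.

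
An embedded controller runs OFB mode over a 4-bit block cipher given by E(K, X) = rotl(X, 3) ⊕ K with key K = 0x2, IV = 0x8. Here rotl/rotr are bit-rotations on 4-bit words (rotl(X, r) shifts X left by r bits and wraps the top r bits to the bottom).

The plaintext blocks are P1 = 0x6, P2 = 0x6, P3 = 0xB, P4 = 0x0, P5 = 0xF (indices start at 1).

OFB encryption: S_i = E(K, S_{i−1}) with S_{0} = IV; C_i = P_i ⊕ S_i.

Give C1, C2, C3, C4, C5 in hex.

C1: S = E(K, 0x8) = 0x6; 0x6 ⊕ 0x6 = 0x0.
C2: S = E(K, 0x6) = 0x1; 0x6 ⊕ 0x1 = 0x7.
C3: S = E(K, 0x1) = 0xA; 0xB ⊕ 0xA = 0x1.
C4: S = E(K, 0xA) = 0x7; 0x0 ⊕ 0x7 = 0x7.
C5: S = E(K, 0x7) = 0x9; 0xF ⊕ 0x9 = 0x6.

C1 = 0x0, C2 = 0x7, C3 = 0x1, C4 = 0x7, C5 = 0x6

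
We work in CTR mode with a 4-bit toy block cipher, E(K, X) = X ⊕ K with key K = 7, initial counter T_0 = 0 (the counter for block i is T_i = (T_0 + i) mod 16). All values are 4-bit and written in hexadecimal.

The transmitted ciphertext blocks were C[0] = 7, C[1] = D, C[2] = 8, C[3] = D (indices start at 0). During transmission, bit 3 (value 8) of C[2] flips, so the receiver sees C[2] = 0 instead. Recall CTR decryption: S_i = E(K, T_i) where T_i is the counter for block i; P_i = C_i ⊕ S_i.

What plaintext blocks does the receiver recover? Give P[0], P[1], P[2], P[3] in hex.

Only C[2] changed, to 0. In CTR, a change in C_i flips the same bit in P_i only; the keystream is unaffected. Decrypting the received ciphertext:
P[0]: T = 0, S = E(K, T) = 7; 7 ⊕ 7 = 0.
P[1]: T = 1, S = E(K, T) = 6; D ⊕ 6 = B.
P[2]: T = 2, S = E(K, T) = 5; 0 ⊕ 5 = 5.
P[3]: T = 3, S = E(K, T) = 4; D ⊕ 4 = 9.
Blocks that differ from the original plaintext: P[2].

P[0] = 0, P[1] = B, P[2] = 5, P[3] = 9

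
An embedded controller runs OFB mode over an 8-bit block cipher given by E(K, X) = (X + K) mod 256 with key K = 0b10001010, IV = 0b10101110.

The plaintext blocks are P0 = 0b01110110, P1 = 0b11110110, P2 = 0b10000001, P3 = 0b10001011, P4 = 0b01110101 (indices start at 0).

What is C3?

C3 = 0b01011101

OFB encryption: S_i = E(K, S_{i−1}) with S_{−1} = IV; C_i = P_i ⊕ S_i.
C0: S = E(K, 0b10101110) = 0b00111000; 0b01110110 ⊕ 0b00111000 = 0b01001110.
C1: S = E(K, 0b00111000) = 0b11000010; 0b11110110 ⊕ 0b11000010 = 0b00110100.
C2: S = E(K, 0b11000010) = 0b01001100; 0b10000001 ⊕ 0b01001100 = 0b11001101.
C3: S = E(K, 0b01001100) = 0b11010110; 0b10001011 ⊕ 0b11010110 = 0b01011101.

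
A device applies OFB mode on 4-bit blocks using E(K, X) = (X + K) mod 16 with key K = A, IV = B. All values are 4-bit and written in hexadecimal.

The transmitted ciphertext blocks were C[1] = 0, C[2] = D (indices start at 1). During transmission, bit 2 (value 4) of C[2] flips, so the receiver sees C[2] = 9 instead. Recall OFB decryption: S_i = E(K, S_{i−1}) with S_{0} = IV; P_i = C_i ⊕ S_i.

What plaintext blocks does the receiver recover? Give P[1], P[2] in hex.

Only C[2] changed, to 9. In OFB, a change in C_i flips the same bit in P_i only; the keystream is unaffected. Decrypting the received ciphertext:
P[1]: S = E(K, B) = 5; 0 ⊕ 5 = 5.
P[2]: S = E(K, 5) = F; 9 ⊕ F = 6.
Blocks that differ from the original plaintext: P[2].

P[1] = 5, P[2] = 6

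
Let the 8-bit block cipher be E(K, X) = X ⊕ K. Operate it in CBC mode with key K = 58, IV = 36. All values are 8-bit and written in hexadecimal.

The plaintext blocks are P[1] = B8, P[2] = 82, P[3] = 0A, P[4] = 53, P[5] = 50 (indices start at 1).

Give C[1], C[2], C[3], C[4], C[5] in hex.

CBC encryption: C_i = E(K, P_i ⊕ C_{i−1}), with C_{0} = IV.
C[1]: P[1] ⊕ 36 = 8E; E(K, 8E) = D6.
C[2]: P[2] ⊕ D6 = 54; E(K, 54) = 0C.
C[3]: P[3] ⊕ 0C = 06; E(K, 06) = 5E.
C[4]: P[4] ⊕ 5E = 0D; E(K, 0D) = 55.
C[5]: P[5] ⊕ 55 = 05; E(K, 05) = 5D.

C[1] = D6, C[2] = 0C, C[3] = 5E, C[4] = 55, C[5] = 5D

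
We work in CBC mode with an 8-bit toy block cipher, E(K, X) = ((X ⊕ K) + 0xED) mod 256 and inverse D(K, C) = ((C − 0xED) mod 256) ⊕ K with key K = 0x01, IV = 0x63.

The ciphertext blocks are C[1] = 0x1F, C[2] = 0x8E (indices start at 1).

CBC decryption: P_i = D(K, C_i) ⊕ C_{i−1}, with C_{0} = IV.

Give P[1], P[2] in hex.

P[1]: D(K, 0x1F) = 0x33; 0x33 ⊕ 0x63 = 0x50.
P[2]: D(K, 0x8E) = 0xA0; 0xA0 ⊕ 0x1F = 0xBF.

P[1] = 0x50, P[2] = 0xBF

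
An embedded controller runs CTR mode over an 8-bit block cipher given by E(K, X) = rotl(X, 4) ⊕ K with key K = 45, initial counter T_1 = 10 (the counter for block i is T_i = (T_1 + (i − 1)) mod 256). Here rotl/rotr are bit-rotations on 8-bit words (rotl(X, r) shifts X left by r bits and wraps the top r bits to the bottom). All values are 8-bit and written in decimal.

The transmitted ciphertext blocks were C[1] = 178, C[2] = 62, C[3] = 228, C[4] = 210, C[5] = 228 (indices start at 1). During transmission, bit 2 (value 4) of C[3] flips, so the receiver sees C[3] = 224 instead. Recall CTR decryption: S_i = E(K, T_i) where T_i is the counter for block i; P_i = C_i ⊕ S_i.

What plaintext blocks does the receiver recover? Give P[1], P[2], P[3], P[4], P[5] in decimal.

P[1] = 63, P[2] = 163, P[3] = 13, P[4] = 47, P[5] = 41

Only C[3] changed, to 224. In CTR, a change in C_i flips the same bit in P_i only; the keystream is unaffected. Decrypting the received ciphertext:
P[1]: T = 10, S = E(K, T) = 141; 178 ⊕ 141 = 63.
P[2]: T = 11, S = E(K, T) = 157; 62 ⊕ 157 = 163.
P[3]: T = 12, S = E(K, T) = 237; 224 ⊕ 237 = 13.
P[4]: T = 13, S = E(K, T) = 253; 210 ⊕ 253 = 47.
P[5]: T = 14, S = E(K, T) = 205; 228 ⊕ 205 = 41.
Blocks that differ from the original plaintext: P[3].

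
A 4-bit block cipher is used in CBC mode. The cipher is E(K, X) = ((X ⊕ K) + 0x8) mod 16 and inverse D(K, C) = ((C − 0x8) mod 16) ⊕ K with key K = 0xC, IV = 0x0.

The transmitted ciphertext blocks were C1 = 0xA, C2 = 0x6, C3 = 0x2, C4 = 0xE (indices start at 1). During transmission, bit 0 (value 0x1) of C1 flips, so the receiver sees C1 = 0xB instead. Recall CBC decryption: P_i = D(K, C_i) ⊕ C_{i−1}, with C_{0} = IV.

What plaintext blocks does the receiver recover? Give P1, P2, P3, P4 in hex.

P1 = 0xF, P2 = 0x9, P3 = 0x0, P4 = 0x8

Only C1 changed, to 0xB. In CBC, a change in C_i garbles P_i and flips the same bit in P_{i+1}. Decrypting the received ciphertext:
P1: D(K, 0xB) = 0xF; 0xF ⊕ 0x0 = 0xF.
P2: D(K, 0x6) = 0x2; 0x2 ⊕ 0xB = 0x9.
P3: D(K, 0x2) = 0x6; 0x6 ⊕ 0x6 = 0x0.
P4: D(K, 0xE) = 0xA; 0xA ⊕ 0x2 = 0x8.
Blocks that differ from the original plaintext: P1, P2.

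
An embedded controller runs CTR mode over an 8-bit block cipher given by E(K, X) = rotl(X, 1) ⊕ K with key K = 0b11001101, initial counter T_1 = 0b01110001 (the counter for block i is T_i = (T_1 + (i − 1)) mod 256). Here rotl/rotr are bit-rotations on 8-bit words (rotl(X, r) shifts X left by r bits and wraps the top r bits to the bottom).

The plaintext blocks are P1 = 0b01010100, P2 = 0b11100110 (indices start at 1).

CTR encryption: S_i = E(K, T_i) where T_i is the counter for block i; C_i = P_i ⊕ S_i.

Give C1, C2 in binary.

C1 = 0b01111011, C2 = 0b11001111

C1: T = 0b01110001, S = E(K, T) = 0b00101111; 0b01010100 ⊕ 0b00101111 = 0b01111011.
C2: T = 0b01110010, S = E(K, T) = 0b00101001; 0b11100110 ⊕ 0b00101001 = 0b11001111.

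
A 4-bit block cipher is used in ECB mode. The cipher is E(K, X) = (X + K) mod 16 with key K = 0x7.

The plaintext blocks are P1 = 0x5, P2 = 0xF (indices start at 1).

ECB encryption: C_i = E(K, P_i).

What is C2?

C2 = 0x6

C2: E(K, 0xF) = 0x6.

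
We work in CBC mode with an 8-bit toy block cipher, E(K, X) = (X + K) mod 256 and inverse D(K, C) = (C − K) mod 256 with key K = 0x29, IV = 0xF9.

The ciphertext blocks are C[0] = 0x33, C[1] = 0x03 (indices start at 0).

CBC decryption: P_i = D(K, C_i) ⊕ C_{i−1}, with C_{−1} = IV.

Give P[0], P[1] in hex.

P[0]: D(K, 0x33) = 0x0A; 0x0A ⊕ 0xF9 = 0xF3.
P[1]: D(K, 0x03) = 0xDA; 0xDA ⊕ 0x33 = 0xE9.

P[0] = 0xF3, P[1] = 0xE9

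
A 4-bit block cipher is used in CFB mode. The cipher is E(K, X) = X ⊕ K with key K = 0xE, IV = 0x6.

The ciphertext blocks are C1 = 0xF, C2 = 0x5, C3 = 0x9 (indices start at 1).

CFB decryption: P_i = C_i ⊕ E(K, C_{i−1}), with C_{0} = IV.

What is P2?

P2 = 0x4

P2: E(K, 0xF) = 0x1; 0x5 ⊕ 0x1 = 0x4.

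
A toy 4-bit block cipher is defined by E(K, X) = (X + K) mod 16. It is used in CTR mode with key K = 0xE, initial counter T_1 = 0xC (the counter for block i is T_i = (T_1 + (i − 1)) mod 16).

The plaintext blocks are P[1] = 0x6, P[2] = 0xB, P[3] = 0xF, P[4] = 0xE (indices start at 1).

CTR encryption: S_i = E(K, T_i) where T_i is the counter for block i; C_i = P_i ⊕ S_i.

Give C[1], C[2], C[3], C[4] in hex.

C[1]: T = 0xC, S = E(K, T) = 0xA; 0x6 ⊕ 0xA = 0xC.
C[2]: T = 0xD, S = E(K, T) = 0xB; 0xB ⊕ 0xB = 0x0.
C[3]: T = 0xE, S = E(K, T) = 0xC; 0xF ⊕ 0xC = 0x3.
C[4]: T = 0xF, S = E(K, T) = 0xD; 0xE ⊕ 0xD = 0x3.

C[1] = 0xC, C[2] = 0x0, C[3] = 0x3, C[4] = 0x3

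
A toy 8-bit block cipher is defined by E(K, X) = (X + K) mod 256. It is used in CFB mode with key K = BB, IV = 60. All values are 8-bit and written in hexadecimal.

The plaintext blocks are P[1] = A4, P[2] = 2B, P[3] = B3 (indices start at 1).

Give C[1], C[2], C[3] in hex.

C[1] = BF, C[2] = 51, C[3] = BF

CFB encryption: C_i = P_i ⊕ E(K, C_{i−1}), with C_{0} = IV.
C[1]: E(K, 60) = 1B; A4 ⊕ 1B = BF.
C[2]: E(K, BF) = 7A; 2B ⊕ 7A = 51.
C[3]: E(K, 51) = 0C; B3 ⊕ 0C = BF.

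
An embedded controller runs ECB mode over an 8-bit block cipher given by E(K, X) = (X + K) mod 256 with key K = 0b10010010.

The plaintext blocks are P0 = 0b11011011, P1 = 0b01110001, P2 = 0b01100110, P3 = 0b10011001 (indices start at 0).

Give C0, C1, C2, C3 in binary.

ECB encryption: C_i = E(K, P_i).
C0: E(K, 0b11011011) = 0b01101101.
C1: E(K, 0b01110001) = 0b00000011.
C2: E(K, 0b01100110) = 0b11111000.
C3: E(K, 0b10011001) = 0b00101011.

C0 = 0b01101101, C1 = 0b00000011, C2 = 0b11111000, C3 = 0b00101011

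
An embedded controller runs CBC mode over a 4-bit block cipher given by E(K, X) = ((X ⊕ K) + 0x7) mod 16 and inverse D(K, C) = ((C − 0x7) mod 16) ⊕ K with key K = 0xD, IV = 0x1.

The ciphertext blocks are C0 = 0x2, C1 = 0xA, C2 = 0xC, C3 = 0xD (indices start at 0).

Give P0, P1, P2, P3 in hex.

CBC decryption: P_i = D(K, C_i) ⊕ C_{i−1}, with C_{−1} = IV.
P0: D(K, 0x2) = 0x6; 0x6 ⊕ 0x1 = 0x7.
P1: D(K, 0xA) = 0xE; 0xE ⊕ 0x2 = 0xC.
P2: D(K, 0xC) = 0x8; 0x8 ⊕ 0xA = 0x2.
P3: D(K, 0xD) = 0xB; 0xB ⊕ 0xC = 0x7.

P0 = 0x7, P1 = 0xC, P2 = 0x2, P3 = 0x7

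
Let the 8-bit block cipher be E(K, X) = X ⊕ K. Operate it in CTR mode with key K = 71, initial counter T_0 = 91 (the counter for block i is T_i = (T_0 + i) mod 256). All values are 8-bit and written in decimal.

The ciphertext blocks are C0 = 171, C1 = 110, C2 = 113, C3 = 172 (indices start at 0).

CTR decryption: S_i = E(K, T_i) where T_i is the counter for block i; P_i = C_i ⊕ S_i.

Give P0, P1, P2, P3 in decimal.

P0: T = 91, S = E(K, T) = 28; 171 ⊕ 28 = 183.
P1: T = 92, S = E(K, T) = 27; 110 ⊕ 27 = 117.
P2: T = 93, S = E(K, T) = 26; 113 ⊕ 26 = 107.
P3: T = 94, S = E(K, T) = 25; 172 ⊕ 25 = 181.

P0 = 183, P1 = 117, P2 = 107, P3 = 181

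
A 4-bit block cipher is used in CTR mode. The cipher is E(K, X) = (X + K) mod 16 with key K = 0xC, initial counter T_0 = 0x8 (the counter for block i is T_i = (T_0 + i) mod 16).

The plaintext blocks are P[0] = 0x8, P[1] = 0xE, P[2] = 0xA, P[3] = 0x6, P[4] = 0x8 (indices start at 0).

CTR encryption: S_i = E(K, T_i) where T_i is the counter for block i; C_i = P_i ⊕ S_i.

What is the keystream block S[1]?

C[0]: T = 0x8, S = E(K, T) = 0x4; 0x8 ⊕ 0x4 = 0xC.
C[1]: T = 0x9, S = E(K, T) = 0x5; 0xE ⊕ 0x5 = 0xB.
So S[1] = 0x5.

0x5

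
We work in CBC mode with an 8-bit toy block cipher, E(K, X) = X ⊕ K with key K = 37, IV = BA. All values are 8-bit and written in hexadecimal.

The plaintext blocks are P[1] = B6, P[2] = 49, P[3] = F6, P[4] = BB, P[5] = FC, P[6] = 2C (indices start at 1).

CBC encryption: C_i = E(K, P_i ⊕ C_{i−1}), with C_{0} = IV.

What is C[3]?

C[1]: P[1] ⊕ BA = 0C; E(K, 0C) = 3B.
C[2]: P[2] ⊕ 3B = 72; E(K, 72) = 45.
C[3]: P[3] ⊕ 45 = B3; E(K, B3) = 84.

C[3] = 84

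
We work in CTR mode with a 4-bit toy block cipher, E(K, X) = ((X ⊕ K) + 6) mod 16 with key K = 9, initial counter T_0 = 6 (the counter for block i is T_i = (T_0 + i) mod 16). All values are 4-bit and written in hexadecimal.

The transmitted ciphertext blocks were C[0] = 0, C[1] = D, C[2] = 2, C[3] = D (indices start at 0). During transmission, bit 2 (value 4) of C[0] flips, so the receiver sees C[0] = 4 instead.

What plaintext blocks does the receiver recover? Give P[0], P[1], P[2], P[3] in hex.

P[0] = 1, P[1] = 9, P[2] = 5, P[3] = B

CTR decryption: S_i = E(K, T_i) where T_i is the counter for block i; P_i = C_i ⊕ S_i.
Only C[0] changed, to 4. In CTR, a change in C_i flips the same bit in P_i only; the keystream is unaffected. Decrypting the received ciphertext:
P[0]: T = 6, S = E(K, T) = 5; 4 ⊕ 5 = 1.
P[1]: T = 7, S = E(K, T) = 4; D ⊕ 4 = 9.
P[2]: T = 8, S = E(K, T) = 7; 2 ⊕ 7 = 5.
P[3]: T = 9, S = E(K, T) = 6; D ⊕ 6 = B.
Blocks that differ from the original plaintext: P[0].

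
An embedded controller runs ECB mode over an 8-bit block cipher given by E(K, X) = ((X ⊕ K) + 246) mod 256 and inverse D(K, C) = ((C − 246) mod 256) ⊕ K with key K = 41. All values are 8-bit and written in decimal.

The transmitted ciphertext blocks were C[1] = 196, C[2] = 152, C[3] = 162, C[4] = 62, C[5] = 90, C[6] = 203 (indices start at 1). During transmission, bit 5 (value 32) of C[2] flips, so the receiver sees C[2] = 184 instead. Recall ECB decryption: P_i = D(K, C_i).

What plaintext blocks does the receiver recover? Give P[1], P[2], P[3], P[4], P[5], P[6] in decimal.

P[1] = 231, P[2] = 235, P[3] = 133, P[4] = 97, P[5] = 77, P[6] = 252

Only C[2] changed, to 184. In ECB, a change in C_i affects only P_i. Decrypting the received ciphertext:
P[1]: D(K, 196) = 231.
P[2]: D(K, 184) = 235.
P[3]: D(K, 162) = 133.
P[4]: D(K, 62) = 97.
P[5]: D(K, 90) = 77.
P[6]: D(K, 203) = 252.
Blocks that differ from the original plaintext: P[2].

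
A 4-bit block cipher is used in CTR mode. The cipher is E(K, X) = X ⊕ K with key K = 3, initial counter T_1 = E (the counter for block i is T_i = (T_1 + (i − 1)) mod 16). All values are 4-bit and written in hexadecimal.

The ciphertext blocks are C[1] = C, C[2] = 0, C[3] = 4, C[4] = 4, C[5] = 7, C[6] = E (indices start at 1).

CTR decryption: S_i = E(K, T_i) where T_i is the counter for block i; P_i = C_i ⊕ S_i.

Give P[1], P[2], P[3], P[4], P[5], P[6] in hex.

P[1]: T = E, S = E(K, T) = D; C ⊕ D = 1.
P[2]: T = F, S = E(K, T) = C; 0 ⊕ C = C.
P[3]: T = 0, S = E(K, T) = 3; 4 ⊕ 3 = 7.
P[4]: T = 1, S = E(K, T) = 2; 4 ⊕ 2 = 6.
P[5]: T = 2, S = E(K, T) = 1; 7 ⊕ 1 = 6.
P[6]: T = 3, S = E(K, T) = 0; E ⊕ 0 = E.

P[1] = 1, P[2] = C, P[3] = 7, P[4] = 6, P[5] = 6, P[6] = E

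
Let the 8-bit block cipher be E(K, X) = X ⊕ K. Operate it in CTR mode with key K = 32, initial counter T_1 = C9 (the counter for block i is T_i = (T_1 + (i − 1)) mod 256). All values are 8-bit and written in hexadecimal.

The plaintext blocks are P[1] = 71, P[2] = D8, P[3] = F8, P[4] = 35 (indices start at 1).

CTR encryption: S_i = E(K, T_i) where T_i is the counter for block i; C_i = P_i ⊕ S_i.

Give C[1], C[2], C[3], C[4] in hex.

C[1]: T = C9, S = E(K, T) = FB; 71 ⊕ FB = 8A.
C[2]: T = CA, S = E(K, T) = F8; D8 ⊕ F8 = 20.
C[3]: T = CB, S = E(K, T) = F9; F8 ⊕ F9 = 01.
C[4]: T = CC, S = E(K, T) = FE; 35 ⊕ FE = CB.

C[1] = 8A, C[2] = 20, C[3] = 01, C[4] = CB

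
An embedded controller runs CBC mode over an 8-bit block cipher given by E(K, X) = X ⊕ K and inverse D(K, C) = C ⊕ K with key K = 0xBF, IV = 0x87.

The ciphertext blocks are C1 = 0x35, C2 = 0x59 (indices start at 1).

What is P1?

CBC decryption: P_i = D(K, C_i) ⊕ C_{i−1}, with C_{0} = IV.
P1: D(K, 0x35) = 0x8A; 0x8A ⊕ 0x87 = 0x0D.

P1 = 0x0D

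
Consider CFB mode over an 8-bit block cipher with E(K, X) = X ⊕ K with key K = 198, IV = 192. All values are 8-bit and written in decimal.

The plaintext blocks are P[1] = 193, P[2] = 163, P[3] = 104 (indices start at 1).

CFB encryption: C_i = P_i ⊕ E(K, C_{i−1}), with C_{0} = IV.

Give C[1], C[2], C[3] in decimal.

C[1] = 199, C[2] = 162, C[3] = 12

C[1]: E(K, 192) = 6; 193 ⊕ 6 = 199.
C[2]: E(K, 199) = 1; 163 ⊕ 1 = 162.
C[3]: E(K, 162) = 100; 104 ⊕ 100 = 12.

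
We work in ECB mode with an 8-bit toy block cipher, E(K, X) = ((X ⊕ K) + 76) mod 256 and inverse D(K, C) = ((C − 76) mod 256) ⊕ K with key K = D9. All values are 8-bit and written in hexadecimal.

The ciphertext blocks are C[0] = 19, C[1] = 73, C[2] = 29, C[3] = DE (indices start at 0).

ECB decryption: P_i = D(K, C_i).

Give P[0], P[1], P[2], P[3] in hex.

P[0] = 7A, P[1] = 24, P[2] = 6A, P[3] = B1

P[0]: D(K, 19) = 7A.
P[1]: D(K, 73) = 24.
P[2]: D(K, 29) = 6A.
P[3]: D(K, DE) = B1.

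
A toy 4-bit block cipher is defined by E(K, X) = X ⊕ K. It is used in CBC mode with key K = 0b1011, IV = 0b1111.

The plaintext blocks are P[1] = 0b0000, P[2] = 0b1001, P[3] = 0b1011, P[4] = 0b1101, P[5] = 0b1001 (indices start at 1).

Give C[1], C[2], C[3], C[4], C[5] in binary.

C[1] = 0b0100, C[2] = 0b0110, C[3] = 0b0110, C[4] = 0b0000, C[5] = 0b0010

CBC encryption: C_i = E(K, P_i ⊕ C_{i−1}), with C_{0} = IV.
C[1]: P[1] ⊕ 0b1111 = 0b1111; E(K, 0b1111) = 0b0100.
C[2]: P[2] ⊕ 0b0100 = 0b1101; E(K, 0b1101) = 0b0110.
C[3]: P[3] ⊕ 0b0110 = 0b1101; E(K, 0b1101) = 0b0110.
C[4]: P[4] ⊕ 0b0110 = 0b1011; E(K, 0b1011) = 0b0000.
C[5]: P[5] ⊕ 0b0000 = 0b1001; E(K, 0b1001) = 0b0010.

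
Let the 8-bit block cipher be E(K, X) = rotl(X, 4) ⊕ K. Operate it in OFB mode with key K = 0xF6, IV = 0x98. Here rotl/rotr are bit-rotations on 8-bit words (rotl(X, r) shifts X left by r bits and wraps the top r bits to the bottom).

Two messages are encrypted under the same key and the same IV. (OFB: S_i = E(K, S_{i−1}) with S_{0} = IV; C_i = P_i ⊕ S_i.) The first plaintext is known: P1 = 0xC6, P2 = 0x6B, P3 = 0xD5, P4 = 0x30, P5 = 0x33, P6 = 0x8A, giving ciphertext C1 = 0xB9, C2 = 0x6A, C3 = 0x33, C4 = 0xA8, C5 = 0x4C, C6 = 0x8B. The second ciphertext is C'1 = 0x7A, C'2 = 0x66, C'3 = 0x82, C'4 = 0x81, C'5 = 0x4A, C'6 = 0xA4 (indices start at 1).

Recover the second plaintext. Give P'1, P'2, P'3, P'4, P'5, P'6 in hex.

P'1 = 0x05, P'2 = 0x67, P'3 = 0x64, P'4 = 0x19, P'5 = 0x35, P'6 = 0xA5

In OFB with a reused IV, both messages share the same keystream S_i, so C_i ⊕ C'_i = P_i ⊕ P'_i and thus P'_i = P_i ⊕ C_i ⊕ C'_i.
P'1: 0xC6 ⊕ 0xB9 ⊕ 0x7A = 0x05.
P'2: 0x6B ⊕ 0x6A ⊕ 0x66 = 0x67.
P'3: 0xD5 ⊕ 0x33 ⊕ 0x82 = 0x64.
P'4: 0x30 ⊕ 0xA8 ⊕ 0x81 = 0x19.
P'5: 0x33 ⊕ 0x4C ⊕ 0x4A = 0x35.
P'6: 0x8A ⊕ 0x8B ⊕ 0xA4 = 0xA5.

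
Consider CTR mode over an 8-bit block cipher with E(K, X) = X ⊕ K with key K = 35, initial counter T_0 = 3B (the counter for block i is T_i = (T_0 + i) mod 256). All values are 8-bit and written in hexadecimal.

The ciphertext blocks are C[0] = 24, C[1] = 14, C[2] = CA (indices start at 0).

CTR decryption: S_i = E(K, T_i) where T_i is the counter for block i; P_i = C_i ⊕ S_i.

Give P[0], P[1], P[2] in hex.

P[0] = 2A, P[1] = 1D, P[2] = C2

P[0]: T = 3B, S = E(K, T) = 0E; 24 ⊕ 0E = 2A.
P[1]: T = 3C, S = E(K, T) = 09; 14 ⊕ 09 = 1D.
P[2]: T = 3D, S = E(K, T) = 08; CA ⊕ 08 = C2.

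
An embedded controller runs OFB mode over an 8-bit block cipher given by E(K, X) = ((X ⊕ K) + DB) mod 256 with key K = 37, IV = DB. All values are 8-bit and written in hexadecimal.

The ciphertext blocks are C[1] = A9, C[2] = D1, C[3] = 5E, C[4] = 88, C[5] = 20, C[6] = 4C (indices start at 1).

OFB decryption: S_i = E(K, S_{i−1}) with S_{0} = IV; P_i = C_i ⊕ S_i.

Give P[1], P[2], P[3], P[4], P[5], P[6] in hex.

P[1]: S = E(K, DB) = C7; A9 ⊕ C7 = 6E.
P[2]: S = E(K, C7) = CB; D1 ⊕ CB = 1A.
P[3]: S = E(K, CB) = D7; 5E ⊕ D7 = 89.
P[4]: S = E(K, D7) = BB; 88 ⊕ BB = 33.
P[5]: S = E(K, BB) = 67; 20 ⊕ 67 = 47.
P[6]: S = E(K, 67) = 2B; 4C ⊕ 2B = 67.

P[1] = 6E, P[2] = 1A, P[3] = 89, P[4] = 33, P[5] = 47, P[6] = 67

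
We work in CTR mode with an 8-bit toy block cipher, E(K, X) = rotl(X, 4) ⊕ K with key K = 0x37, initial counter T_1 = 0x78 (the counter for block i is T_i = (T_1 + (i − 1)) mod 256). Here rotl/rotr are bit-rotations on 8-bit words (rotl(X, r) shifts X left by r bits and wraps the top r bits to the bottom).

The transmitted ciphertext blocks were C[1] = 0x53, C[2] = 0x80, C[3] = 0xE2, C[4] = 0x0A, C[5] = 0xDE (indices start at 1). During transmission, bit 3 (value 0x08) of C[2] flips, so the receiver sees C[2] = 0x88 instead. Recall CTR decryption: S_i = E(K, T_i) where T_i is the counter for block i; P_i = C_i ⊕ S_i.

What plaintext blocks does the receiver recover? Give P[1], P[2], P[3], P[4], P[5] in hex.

P[1] = 0xE3, P[2] = 0x28, P[3] = 0x72, P[4] = 0x8A, P[5] = 0x2E

Only C[2] changed, to 0x88. In CTR, a change in C_i flips the same bit in P_i only; the keystream is unaffected. Decrypting the received ciphertext:
P[1]: T = 0x78, S = E(K, T) = 0xB0; 0x53 ⊕ 0xB0 = 0xE3.
P[2]: T = 0x79, S = E(K, T) = 0xA0; 0x88 ⊕ 0xA0 = 0x28.
P[3]: T = 0x7A, S = E(K, T) = 0x90; 0xE2 ⊕ 0x90 = 0x72.
P[4]: T = 0x7B, S = E(K, T) = 0x80; 0x0A ⊕ 0x80 = 0x8A.
P[5]: T = 0x7C, S = E(K, T) = 0xF0; 0xDE ⊕ 0xF0 = 0x2E.
Blocks that differ from the original plaintext: P[2].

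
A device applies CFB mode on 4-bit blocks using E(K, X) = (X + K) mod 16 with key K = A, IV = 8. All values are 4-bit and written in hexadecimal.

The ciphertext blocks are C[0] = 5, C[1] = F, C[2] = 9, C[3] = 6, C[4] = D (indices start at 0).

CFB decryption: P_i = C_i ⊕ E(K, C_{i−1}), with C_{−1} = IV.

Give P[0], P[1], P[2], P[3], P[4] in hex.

P[0] = 7, P[1] = 0, P[2] = 0, P[3] = 5, P[4] = D

P[0]: E(K, 8) = 2; 5 ⊕ 2 = 7.
P[1]: E(K, 5) = F; F ⊕ F = 0.
P[2]: E(K, F) = 9; 9 ⊕ 9 = 0.
P[3]: E(K, 9) = 3; 6 ⊕ 3 = 5.
P[4]: E(K, 6) = 0; D ⊕ 0 = D.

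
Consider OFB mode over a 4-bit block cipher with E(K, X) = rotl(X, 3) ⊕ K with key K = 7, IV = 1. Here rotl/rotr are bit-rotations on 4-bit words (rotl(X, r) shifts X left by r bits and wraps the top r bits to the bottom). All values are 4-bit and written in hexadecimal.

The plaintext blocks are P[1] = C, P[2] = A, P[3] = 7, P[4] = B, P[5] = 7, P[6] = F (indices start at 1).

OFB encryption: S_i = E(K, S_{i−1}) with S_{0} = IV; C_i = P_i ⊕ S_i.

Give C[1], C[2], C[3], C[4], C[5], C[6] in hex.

C[1]: S = E(K, 1) = F; C ⊕ F = 3.
C[2]: S = E(K, F) = 8; A ⊕ 8 = 2.
C[3]: S = E(K, 8) = 3; 7 ⊕ 3 = 4.
C[4]: S = E(K, 3) = E; B ⊕ E = 5.
C[5]: S = E(K, E) = 0; 7 ⊕ 0 = 7.
C[6]: S = E(K, 0) = 7; F ⊕ 7 = 8.

C[1] = 3, C[2] = 2, C[3] = 4, C[4] = 5, C[5] = 7, C[6] = 8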